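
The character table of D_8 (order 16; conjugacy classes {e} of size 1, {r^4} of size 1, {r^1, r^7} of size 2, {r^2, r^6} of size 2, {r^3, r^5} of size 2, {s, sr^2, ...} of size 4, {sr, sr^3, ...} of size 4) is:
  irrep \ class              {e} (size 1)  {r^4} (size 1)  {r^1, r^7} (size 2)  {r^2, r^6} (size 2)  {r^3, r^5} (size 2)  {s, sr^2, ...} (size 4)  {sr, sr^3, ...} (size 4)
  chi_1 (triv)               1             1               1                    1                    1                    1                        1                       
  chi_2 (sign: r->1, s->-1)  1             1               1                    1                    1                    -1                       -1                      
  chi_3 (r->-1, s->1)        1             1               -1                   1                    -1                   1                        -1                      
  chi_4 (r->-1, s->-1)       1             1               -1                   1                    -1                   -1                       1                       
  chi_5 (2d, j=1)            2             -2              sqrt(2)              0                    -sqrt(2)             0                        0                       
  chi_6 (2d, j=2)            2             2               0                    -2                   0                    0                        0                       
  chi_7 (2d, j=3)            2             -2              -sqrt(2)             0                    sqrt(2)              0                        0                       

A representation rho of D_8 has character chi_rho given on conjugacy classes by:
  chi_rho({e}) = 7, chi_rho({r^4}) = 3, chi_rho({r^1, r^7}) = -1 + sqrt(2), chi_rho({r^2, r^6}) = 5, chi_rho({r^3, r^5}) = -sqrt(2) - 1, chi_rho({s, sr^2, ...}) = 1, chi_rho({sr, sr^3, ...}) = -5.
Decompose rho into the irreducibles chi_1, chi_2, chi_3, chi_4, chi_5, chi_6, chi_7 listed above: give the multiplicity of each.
Multiplicities: chi_1: 0, chi_2: 2, chi_3: 3, chi_4: 0, chi_5: 1, chi_6: 0, chi_7: 0.

Working: Use <chi_rho, chi> = (1/|G|) sum_C |C| * chi_rho(C) * conj(chi(C)) with |G| = 16 for each irreducible chi in the table:
  <chi_rho, chi_1> = (1/16)[1*(7)*conj(1) + 1*(3)*conj(1) + 2*(-1 + sqrt(2))*conj(1) + 2*(5)*conj(1) + 2*(-sqrt(2) - 1)*conj(1) + 4*(1)*conj(1) + 4*(-5)*conj(1)]
      = (1/16)[(7) + (3) + (-2 + 2*sqrt(2)) + (10) + (-2*sqrt(2) - 2) + (4) + (-20)] = 0/16 = 0
  <chi_rho, chi_2> = (1/16)[1*(7)*conj(1) + 1*(3)*conj(1) + 2*(-1 + sqrt(2))*conj(1) + 2*(5)*conj(1) + 2*(-sqrt(2) - 1)*conj(1) + 4*(1)*conj(-1) + 4*(-5)*conj(-1)]
      = (1/16)[(7) + (3) + (-2 + 2*sqrt(2)) + (10) + (-2*sqrt(2) - 2) + (-4) + (20)] = 32/16 = 2
  <chi_rho, chi_3> = (1/16)[1*(7)*conj(1) + 1*(3)*conj(1) + 2*(-1 + sqrt(2))*conj(-1) + 2*(5)*conj(1) + 2*(-sqrt(2) - 1)*conj(-1) + 4*(1)*conj(1) + 4*(-5)*conj(-1)]
      = (1/16)[(7) + (3) + (2 - 2*sqrt(2)) + (10) + (2 + 2*sqrt(2)) + (4) + (20)] = 48/16 = 3
  <chi_rho, chi_4> = (1/16)[1*(7)*conj(1) + 1*(3)*conj(1) + 2*(-1 + sqrt(2))*conj(-1) + 2*(5)*conj(1) + 2*(-sqrt(2) - 1)*conj(-1) + 4*(1)*conj(-1) + 4*(-5)*conj(1)]
      = (1/16)[(7) + (3) + (2 - 2*sqrt(2)) + (10) + (2 + 2*sqrt(2)) + (-4) + (-20)] = 0/16 = 0
  <chi_rho, chi_5> = (1/16)[1*(7)*conj(2) + 1*(3)*conj(-2) + 2*(-1 + sqrt(2))*conj(sqrt(2)) + 2*(5)*conj(0) + 2*(-sqrt(2) - 1)*conj(-sqrt(2)) + 4*(1)*conj(0) + 4*(-5)*conj(0)]
      = (1/16)[(14) + (-6) + (4 - 2*sqrt(2)) + (0) + (2*sqrt(2) + 4) + (0) + (0)] = 16/16 = 1
  <chi_rho, chi_6> = (1/16)[1*(7)*conj(2) + 1*(3)*conj(2) + 2*(-1 + sqrt(2))*conj(0) + 2*(5)*conj(-2) + 2*(-sqrt(2) - 1)*conj(0) + 4*(1)*conj(0) + 4*(-5)*conj(0)]
      = (1/16)[(14) + (6) + (0) + (-20) + (0) + (0) + (0)] = 0/16 = 0
  <chi_rho, chi_7> = (1/16)[1*(7)*conj(2) + 1*(3)*conj(-2) + 2*(-1 + sqrt(2))*conj(-sqrt(2)) + 2*(5)*conj(0) + 2*(-sqrt(2) - 1)*conj(sqrt(2)) + 4*(1)*conj(0) + 4*(-5)*conj(0)]
      = (1/16)[(14) + (-6) + (-4 + 2*sqrt(2)) + (0) + (-4 - 2*sqrt(2)) + (0) + (0)] = 0/16 = 0
Dimension check: dim(rho) = sum (mult * dim) = 0*1 + 2*1 + 3*1 + 0*1 + 1*2 + 0*2 + 0*2 = 7 = chi_rho(e) = 7.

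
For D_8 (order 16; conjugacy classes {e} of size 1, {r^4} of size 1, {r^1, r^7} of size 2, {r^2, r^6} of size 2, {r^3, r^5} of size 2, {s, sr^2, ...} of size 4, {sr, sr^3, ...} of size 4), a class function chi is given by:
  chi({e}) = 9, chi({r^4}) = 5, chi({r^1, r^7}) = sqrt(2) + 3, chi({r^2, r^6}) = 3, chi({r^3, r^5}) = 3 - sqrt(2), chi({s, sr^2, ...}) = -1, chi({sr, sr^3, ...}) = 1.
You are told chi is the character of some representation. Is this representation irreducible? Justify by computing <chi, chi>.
Not irreducible (reducible): <chi, chi> = 11 > 1.

Proof sketch: <chi, chi> = (1/|G|) sum_C |C| * |chi(C)|^2 = (1/16)[1*|9|^2 + 1*|5|^2 + 2*|sqrt(2) + 3|^2 + 2*|3|^2 + 2*|3 - sqrt(2)|^2 + 4*|-1|^2 + 4*|1|^2]
  = (1/16)[(81) + (25) + (12*sqrt(2) + 22) + (18) + (22 - 12*sqrt(2)) + (4) + (4)] = 176/16 = 11.
A character is irreducible iff <chi, chi> = 1, so this representation is reducible.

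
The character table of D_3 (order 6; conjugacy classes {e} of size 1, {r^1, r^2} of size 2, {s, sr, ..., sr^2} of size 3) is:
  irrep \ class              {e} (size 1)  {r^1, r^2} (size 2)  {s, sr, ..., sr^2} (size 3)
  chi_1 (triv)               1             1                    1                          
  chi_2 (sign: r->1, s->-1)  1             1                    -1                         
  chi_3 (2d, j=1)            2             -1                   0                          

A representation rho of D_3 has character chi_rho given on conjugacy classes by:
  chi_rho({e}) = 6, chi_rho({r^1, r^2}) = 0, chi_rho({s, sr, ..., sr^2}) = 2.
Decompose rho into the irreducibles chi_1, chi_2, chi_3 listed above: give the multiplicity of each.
Multiplicities: chi_1: 2, chi_2: 0, chi_3: 2.

Argument: Use <chi_rho, chi> = (1/|G|) sum_C |C| * chi_rho(C) * conj(chi(C)) with |G| = 6 for each irreducible chi in the table:
  <chi_rho, chi_1> = (1/6)[1*(6)*conj(1) + 2*(0)*conj(1) + 3*(2)*conj(1)]
      = (1/6)[(6) + (0) + (6)] = 12/6 = 2
  <chi_rho, chi_2> = (1/6)[1*(6)*conj(1) + 2*(0)*conj(1) + 3*(2)*conj(-1)]
      = (1/6)[(6) + (0) + (-6)] = 0/6 = 0
  <chi_rho, chi_3> = (1/6)[1*(6)*conj(2) + 2*(0)*conj(-1) + 3*(2)*conj(0)]
      = (1/6)[(12) + (0) + (0)] = 12/6 = 2
Dimension check: dim(rho) = sum (mult * dim) = 2*1 + 0*1 + 2*2 = 6 = chi_rho(e) = 6.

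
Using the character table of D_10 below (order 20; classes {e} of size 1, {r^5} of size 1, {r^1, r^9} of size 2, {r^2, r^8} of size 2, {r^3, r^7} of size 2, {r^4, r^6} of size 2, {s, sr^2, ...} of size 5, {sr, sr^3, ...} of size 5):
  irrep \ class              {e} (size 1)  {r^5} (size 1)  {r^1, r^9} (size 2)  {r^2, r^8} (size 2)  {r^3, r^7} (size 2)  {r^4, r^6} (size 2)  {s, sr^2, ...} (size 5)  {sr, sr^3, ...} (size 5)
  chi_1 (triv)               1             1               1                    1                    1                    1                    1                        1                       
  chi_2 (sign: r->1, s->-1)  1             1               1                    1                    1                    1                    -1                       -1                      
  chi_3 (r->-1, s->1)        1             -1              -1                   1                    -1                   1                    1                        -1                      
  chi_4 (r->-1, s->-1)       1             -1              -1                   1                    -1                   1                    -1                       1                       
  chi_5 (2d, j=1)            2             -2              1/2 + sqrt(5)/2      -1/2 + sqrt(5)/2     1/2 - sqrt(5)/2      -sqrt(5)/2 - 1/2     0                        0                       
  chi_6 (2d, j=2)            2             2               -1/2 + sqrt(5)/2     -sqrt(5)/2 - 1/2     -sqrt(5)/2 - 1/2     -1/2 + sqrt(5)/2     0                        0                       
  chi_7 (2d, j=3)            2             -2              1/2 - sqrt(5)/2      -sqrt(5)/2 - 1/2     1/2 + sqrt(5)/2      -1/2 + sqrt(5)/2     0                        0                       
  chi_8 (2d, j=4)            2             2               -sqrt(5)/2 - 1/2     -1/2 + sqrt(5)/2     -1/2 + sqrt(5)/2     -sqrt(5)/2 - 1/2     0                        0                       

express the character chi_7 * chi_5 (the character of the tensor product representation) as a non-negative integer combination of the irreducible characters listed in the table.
chi_7 tensor chi_5 = chi_6 + chi_8 (all other irreducibles have multiplicity 0).

Reasoning: The character of a tensor product is the pointwise product (chi_7 * chi_5)(C) = chi_7(C) * chi_5(C):
  {e}: (2)*(2), {r^5}: (-2)*(-2), {r^1, r^9}: (1/2 - sqrt(5)/2)*(1/2 + sqrt(5)/2), {r^2, r^8}: (-sqrt(5)/2 - 1/2)*(-1/2 + sqrt(5)/2), {r^3, r^7}: (1/2 + sqrt(5)/2)*(1/2 - sqrt(5)/2), {r^4, r^6}: (-1/2 + sqrt(5)/2)*(-sqrt(5)/2 - 1/2), {s, sr^2, ...}: (0)*(0), {sr, sr^3, ...}: (0)*(0)
so (chi_7 * chi_5) takes values
  {e} -> 4, {r^5} -> 4, {r^1, r^9} -> -1, {r^2, r^8} -> -1, {r^3, r^7} -> -1, {r^4, r^6} -> -1, {s, sr^2, ...} -> 0, {sr, sr^3, ...} -> 0.
Now take the inner product of this character with each irreducible chi from the table, <chi_7*chi_5, chi> = (1/20) sum_C |C| (chi_7*chi_5)(C) conj(chi(C)):
  <chi_7*chi_5, chi_1> = (1/20)[1*(4)*conj(1) + 1*(4)*conj(1) + 2*(-1)*conj(1) + 2*(-1)*conj(1) + 2*(-1)*conj(1) + 2*(-1)*conj(1) + 5*(0)*conj(1) + 5*(0)*conj(1)]
      = (1/20)[(4) + (4) + (-2) + (-2) + (-2) + (-2) + (0) + (0)] = 0/20 = 0
  <chi_7*chi_5, chi_2> = (1/20)[1*(4)*conj(1) + 1*(4)*conj(1) + 2*(-1)*conj(1) + 2*(-1)*conj(1) + 2*(-1)*conj(1) + 2*(-1)*conj(1) + 5*(0)*conj(-1) + 5*(0)*conj(-1)]
      = (1/20)[(4) + (4) + (-2) + (-2) + (-2) + (-2) + (0) + (0)] = 0/20 = 0
  <chi_7*chi_5, chi_3> = (1/20)[1*(4)*conj(1) + 1*(4)*conj(-1) + 2*(-1)*conj(-1) + 2*(-1)*conj(1) + 2*(-1)*conj(-1) + 2*(-1)*conj(1) + 5*(0)*conj(1) + 5*(0)*conj(-1)]
      = (1/20)[(4) + (-4) + (2) + (-2) + (2) + (-2) + (0) + (0)] = 0/20 = 0
  <chi_7*chi_5, chi_4> = (1/20)[1*(4)*conj(1) + 1*(4)*conj(-1) + 2*(-1)*conj(-1) + 2*(-1)*conj(1) + 2*(-1)*conj(-1) + 2*(-1)*conj(1) + 5*(0)*conj(-1) + 5*(0)*conj(1)]
      = (1/20)[(4) + (-4) + (2) + (-2) + (2) + (-2) + (0) + (0)] = 0/20 = 0
  <chi_7*chi_5, chi_5> = (1/20)[1*(4)*conj(2) + 1*(4)*conj(-2) + 2*(-1)*conj(1/2 + sqrt(5)/2) + 2*(-1)*conj(-1/2 + sqrt(5)/2) + 2*(-1)*conj(1/2 - sqrt(5)/2) + 2*(-1)*conj(-sqrt(5)/2 - 1/2) + 5*(0)*conj(0) + 5*(0)*conj(0)]
      = (1/20)[(8) + (-8) + (-sqrt(5) - 1) + (1 - sqrt(5)) + (-1 + sqrt(5)) + (1 + sqrt(5)) + (0) + (0)] = 0/20 = 0
  <chi_7*chi_5, chi_6> = (1/20)[1*(4)*conj(2) + 1*(4)*conj(2) + 2*(-1)*conj(-1/2 + sqrt(5)/2) + 2*(-1)*conj(-sqrt(5)/2 - 1/2) + 2*(-1)*conj(-sqrt(5)/2 - 1/2) + 2*(-1)*conj(-1/2 + sqrt(5)/2) + 5*(0)*conj(0) + 5*(0)*conj(0)]
      = (1/20)[(8) + (8) + (1 - sqrt(5)) + (1 + sqrt(5)) + (1 + sqrt(5)) + (1 - sqrt(5)) + (0) + (0)] = 20/20 = 1
  <chi_7*chi_5, chi_7> = (1/20)[1*(4)*conj(2) + 1*(4)*conj(-2) + 2*(-1)*conj(1/2 - sqrt(5)/2) + 2*(-1)*conj(-sqrt(5)/2 - 1/2) + 2*(-1)*conj(1/2 + sqrt(5)/2) + 2*(-1)*conj(-1/2 + sqrt(5)/2) + 5*(0)*conj(0) + 5*(0)*conj(0)]
      = (1/20)[(8) + (-8) + (-1 + sqrt(5)) + (1 + sqrt(5)) + (-sqrt(5) - 1) + (1 - sqrt(5)) + (0) + (0)] = 0/20 = 0
  <chi_7*chi_5, chi_8> = (1/20)[1*(4)*conj(2) + 1*(4)*conj(2) + 2*(-1)*conj(-sqrt(5)/2 - 1/2) + 2*(-1)*conj(-1/2 + sqrt(5)/2) + 2*(-1)*conj(-1/2 + sqrt(5)/2) + 2*(-1)*conj(-sqrt(5)/2 - 1/2) + 5*(0)*conj(0) + 5*(0)*conj(0)]
      = (1/20)[(8) + (8) + (1 + sqrt(5)) + (1 - sqrt(5)) + (1 - sqrt(5)) + (1 + sqrt(5)) + (0) + (0)] = 20/20 = 1
Hence the multiplicities are chi_6: 1, chi_8: 1. Dimension check: dim(chi_7)*dim(chi_5) = 2*2 = 4 and sum (mult * dim) = 1*2 + 1*2 = 4.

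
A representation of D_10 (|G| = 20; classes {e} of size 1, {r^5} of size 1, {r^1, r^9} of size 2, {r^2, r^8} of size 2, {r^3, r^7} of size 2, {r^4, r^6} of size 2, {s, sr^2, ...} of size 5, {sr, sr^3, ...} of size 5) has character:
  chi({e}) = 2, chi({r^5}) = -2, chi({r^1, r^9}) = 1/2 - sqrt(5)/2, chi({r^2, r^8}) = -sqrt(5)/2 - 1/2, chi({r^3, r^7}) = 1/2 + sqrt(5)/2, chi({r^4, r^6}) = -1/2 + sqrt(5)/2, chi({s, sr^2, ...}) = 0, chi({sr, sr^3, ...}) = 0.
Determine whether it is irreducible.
Irreducible: <chi, chi> = 1.

Details: <chi, chi> = (1/|G|) sum_C |C| * |chi(C)|^2 = (1/20)[1*|2|^2 + 1*|-2|^2 + 2*|1/2 - sqrt(5)/2|^2 + 2*|-sqrt(5)/2 - 1/2|^2 + 2*|1/2 + sqrt(5)/2|^2 + 2*|-1/2 + sqrt(5)/2|^2 + 5*|0|^2 + 5*|0|^2]
  = (1/20)[(4) + (4) + (3 - sqrt(5)) + (sqrt(5) + 3) + (sqrt(5) + 3) + (3 - sqrt(5)) + (0) + (0)] = 20/20 = 1.
A character is irreducible iff <chi, chi> = 1, so this representation is irreducible.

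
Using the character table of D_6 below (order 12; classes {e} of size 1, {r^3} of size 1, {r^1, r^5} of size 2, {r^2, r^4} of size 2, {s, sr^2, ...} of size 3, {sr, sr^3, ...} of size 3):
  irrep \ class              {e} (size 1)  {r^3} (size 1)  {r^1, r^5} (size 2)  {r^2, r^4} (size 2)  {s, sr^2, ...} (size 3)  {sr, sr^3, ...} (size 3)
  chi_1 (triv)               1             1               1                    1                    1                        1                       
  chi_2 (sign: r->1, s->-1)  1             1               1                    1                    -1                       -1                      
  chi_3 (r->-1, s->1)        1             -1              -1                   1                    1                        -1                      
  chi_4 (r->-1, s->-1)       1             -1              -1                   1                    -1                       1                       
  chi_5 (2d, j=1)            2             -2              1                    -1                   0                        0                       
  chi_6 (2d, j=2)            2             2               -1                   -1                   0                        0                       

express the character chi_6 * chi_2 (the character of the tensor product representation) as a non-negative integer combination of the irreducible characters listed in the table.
chi_6 tensor chi_2 = chi_6 (all other irreducibles have multiplicity 0).

Details: The character of a tensor product is the pointwise product (chi_6 * chi_2)(C) = chi_6(C) * chi_2(C):
  {e}: (2)*(1), {r^3}: (2)*(1), {r^1, r^5}: (-1)*(1), {r^2, r^4}: (-1)*(1), {s, sr^2, ...}: (0)*(-1), {sr, sr^3, ...}: (0)*(-1)
so (chi_6 * chi_2) takes values
  {e} -> 2, {r^3} -> 2, {r^1, r^5} -> -1, {r^2, r^4} -> -1, {s, sr^2, ...} -> 0, {sr, sr^3, ...} -> 0.
Now take the inner product of this character with each irreducible chi from the table, <chi_6*chi_2, chi> = (1/12) sum_C |C| (chi_6*chi_2)(C) conj(chi(C)):
  <chi_6*chi_2, chi_1> = (1/12)[1*(2)*conj(1) + 1*(2)*conj(1) + 2*(-1)*conj(1) + 2*(-1)*conj(1) + 3*(0)*conj(1) + 3*(0)*conj(1)]
      = (1/12)[(2) + (2) + (-2) + (-2) + (0) + (0)] = 0/12 = 0
  <chi_6*chi_2, chi_2> = (1/12)[1*(2)*conj(1) + 1*(2)*conj(1) + 2*(-1)*conj(1) + 2*(-1)*conj(1) + 3*(0)*conj(-1) + 3*(0)*conj(-1)]
      = (1/12)[(2) + (2) + (-2) + (-2) + (0) + (0)] = 0/12 = 0
  <chi_6*chi_2, chi_3> = (1/12)[1*(2)*conj(1) + 1*(2)*conj(-1) + 2*(-1)*conj(-1) + 2*(-1)*conj(1) + 3*(0)*conj(1) + 3*(0)*conj(-1)]
      = (1/12)[(2) + (-2) + (2) + (-2) + (0) + (0)] = 0/12 = 0
  <chi_6*chi_2, chi_4> = (1/12)[1*(2)*conj(1) + 1*(2)*conj(-1) + 2*(-1)*conj(-1) + 2*(-1)*conj(1) + 3*(0)*conj(-1) + 3*(0)*conj(1)]
      = (1/12)[(2) + (-2) + (2) + (-2) + (0) + (0)] = 0/12 = 0
  <chi_6*chi_2, chi_5> = (1/12)[1*(2)*conj(2) + 1*(2)*conj(-2) + 2*(-1)*conj(1) + 2*(-1)*conj(-1) + 3*(0)*conj(0) + 3*(0)*conj(0)]
      = (1/12)[(4) + (-4) + (-2) + (2) + (0) + (0)] = 0/12 = 0
  <chi_6*chi_2, chi_6> = (1/12)[1*(2)*conj(2) + 1*(2)*conj(2) + 2*(-1)*conj(-1) + 2*(-1)*conj(-1) + 3*(0)*conj(0) + 3*(0)*conj(0)]
      = (1/12)[(4) + (4) + (2) + (2) + (0) + (0)] = 12/12 = 1
Hence the multiplicities are chi_6: 1. Dimension check: dim(chi_6)*dim(chi_2) = 2*1 = 2 and sum (mult * dim) = 1*2 = 2.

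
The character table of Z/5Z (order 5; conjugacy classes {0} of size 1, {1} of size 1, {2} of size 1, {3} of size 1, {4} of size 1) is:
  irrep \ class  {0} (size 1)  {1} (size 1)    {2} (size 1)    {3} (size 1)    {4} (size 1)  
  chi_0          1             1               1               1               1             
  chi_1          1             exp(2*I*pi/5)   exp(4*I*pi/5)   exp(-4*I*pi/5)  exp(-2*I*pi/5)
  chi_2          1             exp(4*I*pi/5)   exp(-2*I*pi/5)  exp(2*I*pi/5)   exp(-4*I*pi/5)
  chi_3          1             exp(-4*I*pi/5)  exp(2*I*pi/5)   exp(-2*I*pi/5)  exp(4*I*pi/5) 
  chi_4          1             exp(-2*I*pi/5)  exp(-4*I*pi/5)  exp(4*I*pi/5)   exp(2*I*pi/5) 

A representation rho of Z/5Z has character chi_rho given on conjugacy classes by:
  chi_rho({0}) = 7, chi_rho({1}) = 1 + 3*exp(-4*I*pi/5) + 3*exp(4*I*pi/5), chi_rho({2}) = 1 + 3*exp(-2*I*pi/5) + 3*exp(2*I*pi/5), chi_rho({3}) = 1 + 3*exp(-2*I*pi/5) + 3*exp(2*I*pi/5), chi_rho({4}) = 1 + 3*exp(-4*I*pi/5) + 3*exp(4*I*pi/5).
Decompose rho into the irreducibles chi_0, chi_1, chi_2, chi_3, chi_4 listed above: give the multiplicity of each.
Multiplicities: chi_0: 1, chi_1: 0, chi_2: 3, chi_3: 3, chi_4: 0.

Explanation: Use <chi_rho, chi> = (1/|G|) sum_C |C| * chi_rho(C) * conj(chi(C)) with |G| = 5 for each irreducible chi in the table:
  <chi_rho, chi_0> = (1/5)[1*(7)*conj(1) + 1*(1 + 3*exp(-4*I*pi/5) + 3*exp(4*I*pi/5))*conj(1) + 1*(1 + 3*exp(-2*I*pi/5) + 3*exp(2*I*pi/5))*conj(1) + 1*(1 + 3*exp(-2*I*pi/5) + 3*exp(2*I*pi/5))*conj(1) + 1*(1 + 3*exp(-4*I*pi/5) + 3*exp(4*I*pi/5))*conj(1)]
      = (1/5)[(7) + (1 + 3*exp(-4*I*pi/5) + 3*exp(4*I*pi/5)) + (1 + 3*exp(-2*I*pi/5) + 3*exp(2*I*pi/5)) + (1 + 3*exp(-2*I*pi/5) + 3*exp(2*I*pi/5)) + (1 + 3*exp(-4*I*pi/5) + 3*exp(4*I*pi/5))] = 5/5 = 1
  <chi_rho, chi_1> = (1/5)[1*(7)*conj(1) + 1*(1 + 3*exp(-4*I*pi/5) + 3*exp(4*I*pi/5))*conj(exp(2*I*pi/5)) + 1*(1 + 3*exp(-2*I*pi/5) + 3*exp(2*I*pi/5))*conj(exp(4*I*pi/5)) + 1*(1 + 3*exp(-2*I*pi/5) + 3*exp(2*I*pi/5))*conj(exp(-4*I*pi/5)) + 1*(1 + 3*exp(-4*I*pi/5) + 3*exp(4*I*pi/5))*conj(exp(-2*I*pi/5))]
      = (1/5)[(7) + (exp(-2*I*pi/5) + 3*exp(4*I*pi/5) + 3*exp(2*I*pi/5)) + (3*exp(-2*I*pi/5) + exp(-4*I*pi/5) + 3*exp(4*I*pi/5)) + (3*exp(-4*I*pi/5) + exp(4*I*pi/5) + 3*exp(2*I*pi/5)) + (3*exp(-2*I*pi/5) + 3*exp(-4*I*pi/5) + exp(2*I*pi/5))] = 0/5 = 0
  <chi_rho, chi_2> = (1/5)[1*(7)*conj(1) + 1*(1 + 3*exp(-4*I*pi/5) + 3*exp(4*I*pi/5))*conj(exp(4*I*pi/5)) + 1*(1 + 3*exp(-2*I*pi/5) + 3*exp(2*I*pi/5))*conj(exp(-2*I*pi/5)) + 1*(1 + 3*exp(-2*I*pi/5) + 3*exp(2*I*pi/5))*conj(exp(2*I*pi/5)) + 1*(1 + 3*exp(-4*I*pi/5) + 3*exp(4*I*pi/5))*conj(exp(-4*I*pi/5))]
      = (1/5)[(7) + (3 + exp(-4*I*pi/5) + 3*exp(2*I*pi/5)) + (3 + exp(2*I*pi/5) + 3*exp(4*I*pi/5)) + (3 + 3*exp(-4*I*pi/5) + exp(-2*I*pi/5)) + (3 + 3*exp(-2*I*pi/5) + exp(4*I*pi/5))] = 15/5 = 3
  <chi_rho, chi_3> = (1/5)[1*(7)*conj(1) + 1*(1 + 3*exp(-4*I*pi/5) + 3*exp(4*I*pi/5))*conj(exp(-4*I*pi/5)) + 1*(1 + 3*exp(-2*I*pi/5) + 3*exp(2*I*pi/5))*conj(exp(2*I*pi/5)) + 1*(1 + 3*exp(-2*I*pi/5) + 3*exp(2*I*pi/5))*conj(exp(-2*I*pi/5)) + 1*(1 + 3*exp(-4*I*pi/5) + 3*exp(4*I*pi/5))*conj(exp(4*I*pi/5))]
      = (1/5)[(7) + (3 + 3*exp(-2*I*pi/5) + exp(4*I*pi/5)) + (3 + 3*exp(-4*I*pi/5) + exp(-2*I*pi/5)) + (3 + exp(2*I*pi/5) + 3*exp(4*I*pi/5)) + (3 + exp(-4*I*pi/5) + 3*exp(2*I*pi/5))] = 15/5 = 3
  <chi_rho, chi_4> = (1/5)[1*(7)*conj(1) + 1*(1 + 3*exp(-4*I*pi/5) + 3*exp(4*I*pi/5))*conj(exp(-2*I*pi/5)) + 1*(1 + 3*exp(-2*I*pi/5) + 3*exp(2*I*pi/5))*conj(exp(-4*I*pi/5)) + 1*(1 + 3*exp(-2*I*pi/5) + 3*exp(2*I*pi/5))*conj(exp(4*I*pi/5)) + 1*(1 + 3*exp(-4*I*pi/5) + 3*exp(4*I*pi/5))*conj(exp(2*I*pi/5))]
      = (1/5)[(7) + (3*exp(-2*I*pi/5) + 3*exp(-4*I*pi/5) + exp(2*I*pi/5)) + (3*exp(-4*I*pi/5) + exp(4*I*pi/5) + 3*exp(2*I*pi/5)) + (3*exp(-2*I*pi/5) + exp(-4*I*pi/5) + 3*exp(4*I*pi/5)) + (exp(-2*I*pi/5) + 3*exp(4*I*pi/5) + 3*exp(2*I*pi/5))] = 0/5 = 0
(Exp terms are combined using exp(i*s)*conj(exp(i*t)) = exp(i*(s-t)), and sums of them are collapsed using the identity that for every m > 1 the m distinct m-th roots of unity sum to 0, e.g. 1 + exp(2*I*pi/3) + exp(-2*I*pi/3) = 0.)
Dimension check: dim(rho) = sum (mult * dim) = 1*1 + 0*1 + 3*1 + 3*1 + 0*1 = 7 = chi_rho(e) = 7.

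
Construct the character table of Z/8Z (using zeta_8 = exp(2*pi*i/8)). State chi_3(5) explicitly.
Character table of Z/8Z (irreps indexed chi_0,...,chi_7 with chi_k(m) = zeta_8^(k*m), zeta_8 = exp(2*pi*i/8)):
  irrep \ class  {0} (size 1)  {1} (size 1)    {2} (size 1)  {3} (size 1)    {4} (size 1)  {5} (size 1)    {6} (size 1)  {7} (size 1)  
  chi_0          1             1               1             1               1             1               1             1             
  chi_1          1             exp(I*pi/4)     I             exp(3*I*pi/4)   -1            exp(-3*I*pi/4)  -I            exp(-I*pi/4)  
  chi_2          1             I               -1            -I              1             I               -1            -I            
  chi_3          1             exp(3*I*pi/4)   -I            exp(I*pi/4)     -1            exp(-I*pi/4)    I             exp(-3*I*pi/4)
  chi_4          1             -1              1             -1              1             -1              1             -1            
  chi_5          1             exp(-3*I*pi/4)  I             exp(-I*pi/4)    -1            exp(I*pi/4)     -I            exp(3*I*pi/4) 
  chi_6          1             -I              -1            I               1             -I              -1            I             
  chi_7          1             exp(-I*pi/4)    -I            exp(-3*I*pi/4)  -1            exp(3*I*pi/4)   I             exp(I*pi/4)   

Spot check: chi_3(5) = zeta_8^(3*5) = zeta_8^15 = exp(-I*pi/4).

Solution. Z/8Z is abelian, so all 8 irreducible complex representations are 1-dimensional. They are given by chi_k(m) = zeta_8^(k*m) for k = 0,...,7. Row orthogonality: sum_m chi_k(m) conj(chi_l(m)) = 8 * [k = l].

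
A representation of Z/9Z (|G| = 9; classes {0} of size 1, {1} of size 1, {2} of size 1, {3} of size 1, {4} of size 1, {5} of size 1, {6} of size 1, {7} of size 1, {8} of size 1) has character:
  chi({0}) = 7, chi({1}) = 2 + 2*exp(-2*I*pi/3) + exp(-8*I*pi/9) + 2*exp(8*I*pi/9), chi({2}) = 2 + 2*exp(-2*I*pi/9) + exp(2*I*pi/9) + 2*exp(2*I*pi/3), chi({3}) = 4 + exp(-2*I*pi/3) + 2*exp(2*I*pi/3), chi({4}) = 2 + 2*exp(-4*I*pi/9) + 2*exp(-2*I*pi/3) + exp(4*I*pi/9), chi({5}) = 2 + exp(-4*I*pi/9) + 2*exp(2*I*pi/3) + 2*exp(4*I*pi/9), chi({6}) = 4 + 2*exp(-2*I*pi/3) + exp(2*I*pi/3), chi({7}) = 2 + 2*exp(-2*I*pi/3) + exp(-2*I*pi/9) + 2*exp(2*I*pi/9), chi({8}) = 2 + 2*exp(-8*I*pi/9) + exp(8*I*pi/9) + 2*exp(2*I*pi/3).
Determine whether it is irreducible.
Not irreducible (reducible): <chi, chi> = 13 > 1.

Why: <chi, chi> = (1/|G|) sum_C |C| * |chi(C)|^2 = (1/9)[1*|7|^2 + 1*|2 + 2*exp(-2*I*pi/3) + exp(-8*I*pi/9) + 2*exp(8*I*pi/9)|^2 + 1*|2 + 2*exp(-2*I*pi/9) + exp(2*I*pi/9) + 2*exp(2*I*pi/3)|^2 + 1*|4 + exp(-2*I*pi/3) + 2*exp(2*I*pi/3)|^2 + 1*|2 + 2*exp(-4*I*pi/9) + 2*exp(-2*I*pi/3) + exp(4*I*pi/9)|^2 + 1*|2 + exp(-4*I*pi/9) + 2*exp(2*I*pi/3) + 2*exp(4*I*pi/9)|^2 + 1*|4 + 2*exp(-2*I*pi/3) + exp(2*I*pi/3)|^2 + 1*|2 + 2*exp(-2*I*pi/3) + exp(-2*I*pi/9) + 2*exp(2*I*pi/9)|^2 + 1*|2 + 2*exp(-8*I*pi/9) + exp(8*I*pi/9) + 2*exp(2*I*pi/3)|^2]
  = (1/9)[(49) + (13 + 4*exp(-4*I*pi/9) + 4*exp(-2*I*pi/3) + 4*exp(-2*I*pi/9) + 6*exp(-8*I*pi/9) + 6*exp(8*I*pi/9) + 4*exp(2*I*pi/9) + 4*exp(2*I*pi/3) + 4*exp(4*I*pi/9)) + (13 + 4*exp(-4*I*pi/9) + 6*exp(-2*I*pi/9) + 4*exp(-2*I*pi/3) + 4*exp(-8*I*pi/9) + 4*exp(8*I*pi/9) + 4*exp(2*I*pi/3) + 6*exp(2*I*pi/9) + 4*exp(4*I*pi/9)) + (7) + (13 + 6*exp(-4*I*pi/9) + 4*exp(-2*I*pi/3) + 4*exp(-2*I*pi/9) + 4*exp(-8*I*pi/9) + 4*exp(8*I*pi/9) + 4*exp(2*I*pi/9) + 4*exp(2*I*pi/3) + 6*exp(4*I*pi/9)) + (13 + 6*exp(-4*I*pi/9) + 4*exp(-2*I*pi/3) + 4*exp(-2*I*pi/9) + 4*exp(-8*I*pi/9) + 4*exp(8*I*pi/9) + 4*exp(2*I*pi/9) + 4*exp(2*I*pi/3) + 6*exp(4*I*pi/9)) + (7) + (13 + 4*exp(-4*I*pi/9) + 6*exp(-2*I*pi/9) + 4*exp(-2*I*pi/3) + 4*exp(-8*I*pi/9) + 4*exp(8*I*pi/9) + 4*exp(2*I*pi/3) + 6*exp(2*I*pi/9) + 4*exp(4*I*pi/9)) + (13 + 4*exp(-4*I*pi/9) + 4*exp(-2*I*pi/3) + 4*exp(-2*I*pi/9) + 6*exp(-8*I*pi/9) + 6*exp(8*I*pi/9) + 4*exp(2*I*pi/9) + 4*exp(2*I*pi/3) + 4*exp(4*I*pi/9))] = 117/9 = 13.
(Exp terms are combined using exp(i*s)*conj(exp(i*t)) = exp(i*(s-t)), and sums of them are collapsed using the identity that for every m > 1 the m distinct m-th roots of unity sum to 0, e.g. 1 + exp(2*I*pi/3) + exp(-2*I*pi/3) = 0.)
A character is irreducible iff <chi, chi> = 1, so this representation is reducible.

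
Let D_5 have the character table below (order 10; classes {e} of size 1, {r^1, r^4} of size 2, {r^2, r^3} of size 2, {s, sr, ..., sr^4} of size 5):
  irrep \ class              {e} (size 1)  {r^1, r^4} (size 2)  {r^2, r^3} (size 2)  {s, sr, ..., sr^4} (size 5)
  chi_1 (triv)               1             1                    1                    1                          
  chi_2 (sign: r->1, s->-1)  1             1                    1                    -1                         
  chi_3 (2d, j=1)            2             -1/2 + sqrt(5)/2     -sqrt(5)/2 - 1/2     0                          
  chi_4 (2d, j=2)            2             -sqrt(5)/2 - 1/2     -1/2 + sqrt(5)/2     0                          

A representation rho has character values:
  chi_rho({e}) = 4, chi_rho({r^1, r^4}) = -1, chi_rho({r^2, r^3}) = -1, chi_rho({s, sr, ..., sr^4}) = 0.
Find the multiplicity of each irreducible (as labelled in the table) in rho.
Multiplicities: chi_1: 0, chi_2: 0, chi_3: 1, chi_4: 1.

Explanation: Use <chi_rho, chi> = (1/|G|) sum_C |C| * chi_rho(C) * conj(chi(C)) with |G| = 10 for each irreducible chi in the table:
  <chi_rho, chi_1> = (1/10)[1*(4)*conj(1) + 2*(-1)*conj(1) + 2*(-1)*conj(1) + 5*(0)*conj(1)]
      = (1/10)[(4) + (-2) + (-2) + (0)] = 0/10 = 0
  <chi_rho, chi_2> = (1/10)[1*(4)*conj(1) + 2*(-1)*conj(1) + 2*(-1)*conj(1) + 5*(0)*conj(-1)]
      = (1/10)[(4) + (-2) + (-2) + (0)] = 0/10 = 0
  <chi_rho, chi_3> = (1/10)[1*(4)*conj(2) + 2*(-1)*conj(-1/2 + sqrt(5)/2) + 2*(-1)*conj(-sqrt(5)/2 - 1/2) + 5*(0)*conj(0)]
      = (1/10)[(8) + (1 - sqrt(5)) + (1 + sqrt(5)) + (0)] = 10/10 = 1
  <chi_rho, chi_4> = (1/10)[1*(4)*conj(2) + 2*(-1)*conj(-sqrt(5)/2 - 1/2) + 2*(-1)*conj(-1/2 + sqrt(5)/2) + 5*(0)*conj(0)]
      = (1/10)[(8) + (1 + sqrt(5)) + (1 - sqrt(5)) + (0)] = 10/10 = 1
Dimension check: dim(rho) = sum (mult * dim) = 0*1 + 0*1 + 1*2 + 1*2 = 4 = chi_rho(e) = 4.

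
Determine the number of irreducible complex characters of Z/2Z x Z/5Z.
10

The number of irreducible complex representations of a finite group equals its number of conjugacy classes. Z/2Z x Z/5Z is abelian of order 10, so every element is its own conjugacy class: 10 classes, so Z/2Z x Z/5Z (order 10) has exactly 10 irreducible complex representations.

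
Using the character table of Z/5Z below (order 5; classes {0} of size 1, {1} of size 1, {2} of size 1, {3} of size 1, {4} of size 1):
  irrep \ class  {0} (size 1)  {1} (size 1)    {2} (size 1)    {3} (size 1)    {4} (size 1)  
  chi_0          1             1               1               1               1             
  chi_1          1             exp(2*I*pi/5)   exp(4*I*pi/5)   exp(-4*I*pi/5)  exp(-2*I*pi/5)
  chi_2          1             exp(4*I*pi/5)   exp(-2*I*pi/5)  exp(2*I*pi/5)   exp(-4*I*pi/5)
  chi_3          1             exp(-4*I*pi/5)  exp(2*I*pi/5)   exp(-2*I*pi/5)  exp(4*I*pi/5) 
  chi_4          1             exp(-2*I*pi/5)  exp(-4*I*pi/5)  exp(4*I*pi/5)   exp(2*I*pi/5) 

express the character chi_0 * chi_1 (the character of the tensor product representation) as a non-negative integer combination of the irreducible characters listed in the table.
chi_0 tensor chi_1 = chi_1 (all other irreducibles have multiplicity 0).

Derivation: The character of a tensor product is the pointwise product (chi_0 * chi_1)(C) = chi_0(C) * chi_1(C):
  {0}: (1)*(1), {1}: (1)*(exp(2*I*pi/5)), {2}: (1)*(exp(4*I*pi/5)), {3}: (1)*(exp(-4*I*pi/5)), {4}: (1)*(exp(-2*I*pi/5))
so (chi_0 * chi_1) takes values
  {0} -> 1, {1} -> exp(2*I*pi/5), {2} -> exp(4*I*pi/5), {3} -> exp(-4*I*pi/5), {4} -> exp(-2*I*pi/5).
Now take the inner product of this character with each irreducible chi from the table, <chi_0*chi_1, chi> = (1/5) sum_C |C| (chi_0*chi_1)(C) conj(chi(C)):
  <chi_0*chi_1, chi_0> = (1/5)[1*(1)*conj(1) + 1*(exp(2*I*pi/5))*conj(1) + 1*(exp(4*I*pi/5))*conj(1) + 1*(exp(-4*I*pi/5))*conj(1) + 1*(exp(-2*I*pi/5))*conj(1)]
      = (1/5)[(1) + (exp(2*I*pi/5)) + (exp(4*I*pi/5)) + (exp(-4*I*pi/5)) + (exp(-2*I*pi/5))] = 0/5 = 0
  <chi_0*chi_1, chi_1> = (1/5)[1*(1)*conj(1) + 1*(exp(2*I*pi/5))*conj(exp(2*I*pi/5)) + 1*(exp(4*I*pi/5))*conj(exp(4*I*pi/5)) + 1*(exp(-4*I*pi/5))*conj(exp(-4*I*pi/5)) + 1*(exp(-2*I*pi/5))*conj(exp(-2*I*pi/5))]
      = (1/5)[(1) + (1) + (1) + (1) + (1)] = 5/5 = 1
  <chi_0*chi_1, chi_2> = (1/5)[1*(1)*conj(1) + 1*(exp(2*I*pi/5))*conj(exp(4*I*pi/5)) + 1*(exp(4*I*pi/5))*conj(exp(-2*I*pi/5)) + 1*(exp(-4*I*pi/5))*conj(exp(2*I*pi/5)) + 1*(exp(-2*I*pi/5))*conj(exp(-4*I*pi/5))]
      = (1/5)[(1) + (exp(-2*I*pi/5)) + (exp(-4*I*pi/5)) + (exp(4*I*pi/5)) + (exp(2*I*pi/5))] = 0/5 = 0
  <chi_0*chi_1, chi_3> = (1/5)[1*(1)*conj(1) + 1*(exp(2*I*pi/5))*conj(exp(-4*I*pi/5)) + 1*(exp(4*I*pi/5))*conj(exp(2*I*pi/5)) + 1*(exp(-4*I*pi/5))*conj(exp(-2*I*pi/5)) + 1*(exp(-2*I*pi/5))*conj(exp(4*I*pi/5))]
      = (1/5)[(1) + (exp(-4*I*pi/5)) + (exp(2*I*pi/5)) + (exp(-2*I*pi/5)) + (exp(4*I*pi/5))] = 0/5 = 0
  <chi_0*chi_1, chi_4> = (1/5)[1*(1)*conj(1) + 1*(exp(2*I*pi/5))*conj(exp(-2*I*pi/5)) + 1*(exp(4*I*pi/5))*conj(exp(-4*I*pi/5)) + 1*(exp(-4*I*pi/5))*conj(exp(4*I*pi/5)) + 1*(exp(-2*I*pi/5))*conj(exp(2*I*pi/5))]
      = (1/5)[(1) + (exp(4*I*pi/5)) + (exp(-2*I*pi/5)) + (exp(2*I*pi/5)) + (exp(-4*I*pi/5))] = 0/5 = 0
(Exp terms are combined using exp(i*s)*conj(exp(i*t)) = exp(i*(s-t)), and sums of them are collapsed using the identity that for every m > 1 the m distinct m-th roots of unity sum to 0, e.g. 1 + exp(2*I*pi/3) + exp(-2*I*pi/3) = 0.)
Hence the multiplicities are chi_1: 1. Dimension check: dim(chi_0)*dim(chi_1) = 1*1 = 1 and sum (mult * dim) = 1*1 = 1.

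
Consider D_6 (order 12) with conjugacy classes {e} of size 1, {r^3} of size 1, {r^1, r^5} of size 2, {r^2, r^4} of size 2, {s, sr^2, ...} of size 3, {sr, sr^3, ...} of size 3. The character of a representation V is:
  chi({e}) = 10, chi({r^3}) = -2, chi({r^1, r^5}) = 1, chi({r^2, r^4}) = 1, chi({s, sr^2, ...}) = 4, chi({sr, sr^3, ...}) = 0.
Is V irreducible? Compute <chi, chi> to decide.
Not irreducible (reducible): <chi, chi> = 13 > 1.

Why: <chi, chi> = (1/|G|) sum_C |C| * |chi(C)|^2 = (1/12)[1*|10|^2 + 1*|-2|^2 + 2*|1|^2 + 2*|1|^2 + 3*|4|^2 + 3*|0|^2]
  = (1/12)[(100) + (4) + (2) + (2) + (48) + (0)] = 156/12 = 13.
A character is irreducible iff <chi, chi> = 1, so this representation is reducible.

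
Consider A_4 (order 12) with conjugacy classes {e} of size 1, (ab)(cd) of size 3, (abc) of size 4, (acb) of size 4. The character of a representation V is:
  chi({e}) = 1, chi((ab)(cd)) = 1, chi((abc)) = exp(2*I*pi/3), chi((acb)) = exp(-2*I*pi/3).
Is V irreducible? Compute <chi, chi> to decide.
Irreducible: <chi, chi> = 1.

Reasoning: <chi, chi> = (1/|G|) sum_C |C| * |chi(C)|^2 = (1/12)[1*|1|^2 + 3*|1|^2 + 4*|exp(2*I*pi/3)|^2 + 4*|exp(-2*I*pi/3)|^2]
  = (1/12)[(1) + (3) + (4) + (4)] = 12/12 = 1.
(Exp terms are combined using exp(i*s)*conj(exp(i*t)) = exp(i*(s-t)), and sums of them are collapsed using the identity that for every m > 1 the m distinct m-th roots of unity sum to 0, e.g. 1 + exp(2*I*pi/3) + exp(-2*I*pi/3) = 0.)
A character is irreducible iff <chi, chi> = 1, so this representation is irreducible.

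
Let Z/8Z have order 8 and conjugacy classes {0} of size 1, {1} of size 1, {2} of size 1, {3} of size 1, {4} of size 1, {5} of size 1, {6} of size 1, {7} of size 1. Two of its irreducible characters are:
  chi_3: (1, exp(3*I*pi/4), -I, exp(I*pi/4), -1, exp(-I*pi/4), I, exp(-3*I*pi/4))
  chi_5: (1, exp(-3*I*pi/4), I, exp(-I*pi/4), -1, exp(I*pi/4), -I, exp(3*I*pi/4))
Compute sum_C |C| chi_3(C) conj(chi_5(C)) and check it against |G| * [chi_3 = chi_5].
Sum = 0; so <chi_3, chi_5> = 0 (distinct irreducibles are orthogonal).

Details: Compute term by term over conjugacy classes (|C| * chi_3(C) * conj(chi_5(C))):
  1*(1)*conj(1) + 1*(exp(3*I*pi/4))*conj(exp(-3*I*pi/4)) + 1*(-I)*conj(I) + 1*(exp(I*pi/4))*conj(exp(-I*pi/4)) + 1*(-1)*conj(-1) + 1*(exp(-I*pi/4))*conj(exp(I*pi/4)) + 1*(I)*conj(-I) + 1*(exp(-3*I*pi/4))*conj(exp(3*I*pi/4))
  = (1) + (-I) + (-1) + (I) + (1) + (-I) + (-1) + (I)
  = 0.
(Exp terms are combined using exp(i*s)*conj(exp(i*t)) = exp(i*(s-t)), and sums of them are collapsed using the identity that for every m > 1 the m distinct m-th roots of unity sum to 0, e.g. 1 + exp(2*I*pi/3) + exp(-2*I*pi/3) = 0.)
Dividing by |G| = 8 gives 0/8 = 0, matching the row-orthogonality relation <chi_3, chi_5> = [chi_3 = chi_5].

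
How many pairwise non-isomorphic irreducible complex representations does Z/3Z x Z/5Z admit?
15

The number of irreducible complex representations of a finite group equals its number of conjugacy classes. Z/3Z x Z/5Z is abelian of order 15, so every element is its own conjugacy class: 15 classes, so Z/3Z x Z/5Z (order 15) has exactly 15 irreducible complex representations.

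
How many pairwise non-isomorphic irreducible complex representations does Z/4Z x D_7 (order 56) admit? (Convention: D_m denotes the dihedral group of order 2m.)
20

Working: The number of irreducible complex representations of a finite group equals its number of conjugacy classes. For a direct product, #classes(G x H) = #classes(G) * #classes(H). Z/4Z has 4 classes (abelian), D_7 has 5 classes, so 4 * 5 = 20, so Z/4Z x D_7 (order 56) has exactly 20 irreducible complex representations.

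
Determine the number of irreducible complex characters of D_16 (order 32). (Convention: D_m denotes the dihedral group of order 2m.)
11

Derivation: The number of irreducible complex representations of a finite group equals its number of conjugacy classes. D_16 has 11 conjugacy classes (n/2 + 3 for n even), so D_16 (order 32) has exactly 11 irreducible complex representations.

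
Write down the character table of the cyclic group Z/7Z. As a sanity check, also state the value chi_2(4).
Character table of Z/7Z (irreps indexed chi_0,...,chi_6 with chi_k(m) = zeta_7^(k*m), zeta_7 = exp(2*pi*i/7)):
  irrep \ class  {0} (size 1)  {1} (size 1)    {2} (size 1)    {3} (size 1)    {4} (size 1)    {5} (size 1)    {6} (size 1)  
  chi_0          1             1               1               1               1               1               1             
  chi_1          1             exp(2*I*pi/7)   exp(4*I*pi/7)   exp(6*I*pi/7)   exp(-6*I*pi/7)  exp(-4*I*pi/7)  exp(-2*I*pi/7)
  chi_2          1             exp(4*I*pi/7)   exp(-6*I*pi/7)  exp(-2*I*pi/7)  exp(2*I*pi/7)   exp(6*I*pi/7)   exp(-4*I*pi/7)
  chi_3          1             exp(6*I*pi/7)   exp(-2*I*pi/7)  exp(4*I*pi/7)   exp(-4*I*pi/7)  exp(2*I*pi/7)   exp(-6*I*pi/7)
  chi_4          1             exp(-6*I*pi/7)  exp(2*I*pi/7)   exp(-4*I*pi/7)  exp(4*I*pi/7)   exp(-2*I*pi/7)  exp(6*I*pi/7) 
  chi_5          1             exp(-4*I*pi/7)  exp(6*I*pi/7)   exp(2*I*pi/7)   exp(-2*I*pi/7)  exp(-6*I*pi/7)  exp(4*I*pi/7) 
  chi_6          1             exp(-2*I*pi/7)  exp(-4*I*pi/7)  exp(-6*I*pi/7)  exp(6*I*pi/7)   exp(4*I*pi/7)   exp(2*I*pi/7) 

Spot check: chi_2(4) = zeta_7^(2*4) = zeta_7^8 = exp(2*I*pi/7).

Proof sketch: Z/7Z is abelian, so all 7 irreducible complex representations are 1-dimensional. They are given by chi_k(m) = zeta_7^(k*m) for k = 0,...,6. Row orthogonality: sum_m chi_k(m) conj(chi_l(m)) = 7 * [k = l].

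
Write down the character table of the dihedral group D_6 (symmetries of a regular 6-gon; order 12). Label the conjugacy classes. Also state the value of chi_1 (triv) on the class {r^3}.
Conjugacy classes: {e} of size 1, {r^3} of size 1, {r^1, r^5} of size 2, {r^2, r^4} of size 2, {s, sr^2, ...} of size 3, {sr, sr^3, ...} of size 3.
Character table:
  irrep \ class              {e} (size 1)  {r^3} (size 1)  {r^1, r^5} (size 2)  {r^2, r^4} (size 2)  {s, sr^2, ...} (size 3)  {sr, sr^3, ...} (size 3)
  chi_1 (triv)               1             1               1                    1                    1                        1                       
  chi_2 (sign: r->1, s->-1)  1             1               1                    1                    -1                       -1                      
  chi_3 (r->-1, s->1)        1             -1              -1                   1                    1                        -1                      
  chi_4 (r->-1, s->-1)       1             -1              -1                   1                    -1                       1                       
  chi_5 (2d, j=1)            2             -2              1                    -1                   0                        0                       
  chi_6 (2d, j=2)            2             2               -1                   -1                   0                        0                       

Spot check: chi_1 (triv) on {r^3} = 1.

Working: D_6 has order 2*6 = 12 with 6 conjugacy classes, hence 6 irreducibles. Sum of squared dims 1 + 1 + 1 + 1 + 4 + 4 = 12 = |G|. Linear characters come from the abelianisation; the 2-dimensional irreps have character r^k -> 2*cos(2*pi*j*k/6), reflections -> 0.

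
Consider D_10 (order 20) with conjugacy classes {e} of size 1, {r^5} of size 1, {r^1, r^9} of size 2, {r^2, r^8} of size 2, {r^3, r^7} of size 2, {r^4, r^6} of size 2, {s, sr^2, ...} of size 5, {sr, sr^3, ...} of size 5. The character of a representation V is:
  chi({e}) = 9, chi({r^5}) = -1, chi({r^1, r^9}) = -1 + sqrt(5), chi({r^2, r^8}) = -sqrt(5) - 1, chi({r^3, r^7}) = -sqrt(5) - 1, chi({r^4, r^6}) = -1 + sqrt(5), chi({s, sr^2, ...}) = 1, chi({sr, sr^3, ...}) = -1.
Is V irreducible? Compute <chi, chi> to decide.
Not irreducible (reducible): <chi, chi> = 7 > 1.

Argument: <chi, chi> = (1/|G|) sum_C |C| * |chi(C)|^2 = (1/20)[1*|9|^2 + 1*|-1|^2 + 2*|-1 + sqrt(5)|^2 + 2*|-sqrt(5) - 1|^2 + 2*|-sqrt(5) - 1|^2 + 2*|-1 + sqrt(5)|^2 + 5*|1|^2 + 5*|-1|^2]
  = (1/20)[(81) + (1) + (12 - 4*sqrt(5)) + (4*sqrt(5) + 12) + (4*sqrt(5) + 12) + (12 - 4*sqrt(5)) + (5) + (5)] = 140/20 = 7.
A character is irreducible iff <chi, chi> = 1, so this representation is reducible.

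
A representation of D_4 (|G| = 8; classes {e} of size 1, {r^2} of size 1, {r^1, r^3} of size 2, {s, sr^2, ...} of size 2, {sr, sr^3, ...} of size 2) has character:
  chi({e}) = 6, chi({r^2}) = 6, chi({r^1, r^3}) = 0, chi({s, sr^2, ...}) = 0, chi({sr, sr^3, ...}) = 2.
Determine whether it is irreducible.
Not irreducible (reducible): <chi, chi> = 10 > 1.

Working: <chi, chi> = (1/|G|) sum_C |C| * |chi(C)|^2 = (1/8)[1*|6|^2 + 1*|6|^2 + 2*|0|^2 + 2*|0|^2 + 2*|2|^2]
  = (1/8)[(36) + (36) + (0) + (0) + (8)] = 80/8 = 10.
A character is irreducible iff <chi, chi> = 1, so this representation is reducible.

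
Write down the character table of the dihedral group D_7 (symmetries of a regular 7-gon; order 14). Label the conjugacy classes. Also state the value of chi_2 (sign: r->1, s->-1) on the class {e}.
Conjugacy classes: {e} of size 1, {r^1, r^6} of size 2, {r^2, r^5} of size 2, {r^3, r^4} of size 2, {s, sr, ..., sr^6} of size 7.
Character table:
  irrep \ class              {e} (size 1)  {r^1, r^6} (size 2)  {r^2, r^5} (size 2)  {r^3, r^4} (size 2)  {s, sr, ..., sr^6} (size 7)
  chi_1 (triv)               1             1                    1                    1                    1                          
  chi_2 (sign: r->1, s->-1)  1             1                    1                    1                    -1                         
  chi_3 (2d, j=1)            2             2*cos(2*pi/7)        -2*cos(3*pi/7)       -2*cos(pi/7)         0                          
  chi_4 (2d, j=2)            2             -2*cos(3*pi/7)       -2*cos(pi/7)         2*cos(2*pi/7)        0                          
  chi_5 (2d, j=3)            2             -2*cos(pi/7)         2*cos(2*pi/7)        -2*cos(3*pi/7)       0                          

Spot check: chi_2 (sign: r->1, s->-1) on {e} = 1.

D_7 has order 2*7 = 14 with 5 conjugacy classes, hence 5 irreducibles. Sum of squared dims 1 + 1 + 4 + 4 + 4 = 14 = |G|. Linear characters come from the abelianisation; the 2-dimensional irreps have character r^k -> 2*cos(2*pi*j*k/7), reflections -> 0.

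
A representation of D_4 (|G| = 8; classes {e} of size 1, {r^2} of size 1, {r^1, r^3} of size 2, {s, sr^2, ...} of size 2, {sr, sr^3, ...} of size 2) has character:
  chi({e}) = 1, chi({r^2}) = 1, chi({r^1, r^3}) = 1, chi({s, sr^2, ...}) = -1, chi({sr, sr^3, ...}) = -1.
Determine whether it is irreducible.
Irreducible: <chi, chi> = 1.

Solution. <chi, chi> = (1/|G|) sum_C |C| * |chi(C)|^2 = (1/8)[1*|1|^2 + 1*|1|^2 + 2*|1|^2 + 2*|-1|^2 + 2*|-1|^2]
  = (1/8)[(1) + (1) + (2) + (2) + (2)] = 8/8 = 1.
A character is irreducible iff <chi, chi> = 1, so this representation is irreducible.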